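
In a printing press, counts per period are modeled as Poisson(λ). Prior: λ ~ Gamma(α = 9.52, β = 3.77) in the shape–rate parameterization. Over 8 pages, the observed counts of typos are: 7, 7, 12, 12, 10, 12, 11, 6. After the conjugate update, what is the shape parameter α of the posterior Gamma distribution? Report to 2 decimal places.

With a Gamma(shape α, rate β) prior, the Poisson likelihood is conjugate: the posterior is Gamma(α + ΣXᵢ, β + n).
Sum of counts S = 77 over n = 8 pages.
Posterior: Gamma(α+S, β+n) = Gamma(9.52+77, 3.77+8) = Gamma(86.52, 11.77).
Posterior α = 86.52.

86.52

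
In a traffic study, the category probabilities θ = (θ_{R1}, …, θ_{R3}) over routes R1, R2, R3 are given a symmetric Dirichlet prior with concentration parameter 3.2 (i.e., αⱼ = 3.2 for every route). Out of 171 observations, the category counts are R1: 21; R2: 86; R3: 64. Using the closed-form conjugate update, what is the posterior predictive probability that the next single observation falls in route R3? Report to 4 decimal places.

0.3721

The Dirichlet prior is conjugate to the Multinomial likelihood: each posterior αⱼ = prior αⱼ + observed count nⱼ.
Posterior concentration: (24.2, 89.2, 67.2), total = 180.6.
P(next = R3 | data) = α_{R3}/Σα = 0.3721.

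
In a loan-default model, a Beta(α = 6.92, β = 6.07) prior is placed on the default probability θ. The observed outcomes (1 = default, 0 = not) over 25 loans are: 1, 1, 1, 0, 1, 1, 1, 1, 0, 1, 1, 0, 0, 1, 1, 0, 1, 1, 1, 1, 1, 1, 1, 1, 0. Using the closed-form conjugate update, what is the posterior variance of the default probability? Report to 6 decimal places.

0.005560

The Beta prior is conjugate to a Binomial/Bernoulli likelihood; the update adds successes to α and failures to β.
Posterior: Beta(α+k, β+n−k) = Beta(6.92+19, 6.07+6) = Beta(25.92, 12.07).
Var = αβ/((α+β)²(α+β+1)) = 25.92·12.07/(37.99²·38.99) = 0.005560.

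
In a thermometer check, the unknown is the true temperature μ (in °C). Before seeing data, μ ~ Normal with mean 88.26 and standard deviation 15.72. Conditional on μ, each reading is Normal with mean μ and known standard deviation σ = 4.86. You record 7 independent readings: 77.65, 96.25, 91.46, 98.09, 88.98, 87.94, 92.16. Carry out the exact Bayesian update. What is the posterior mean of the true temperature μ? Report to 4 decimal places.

90.3331

For Normal data with known variance σ², a Normal(μ₀, σ₀²) prior on μ is conjugate. Posterior precision = 1/σ₀² + n/σ²; posterior mean is the precision-weighted average of μ₀ and x̄.
Σxᵢ = 77.65 + 96.25 + 91.46 + 98.09 + 88.98 + 87.94 + 92.16 = 632.53, so n·x̄ = 632.53.
σ₀² = 15.72² = 247.1184, σ² = 4.86² = 23.6196; σ² + n·σ₀² = 23.6196 + 7·247.1184 = 1753.4484.
Posterior mean = (μ₀/σ₀² + n·x̄/σ²)/(1/σ₀² + n/σ²) = (σ²·μ₀ + σ₀²·n·x̄)/(σ² + n·σ₀²) = (23.6196·88.26 + 247.1184·632.53)/1753.4484 = 158394.467448/1753.4484 = 90.3331.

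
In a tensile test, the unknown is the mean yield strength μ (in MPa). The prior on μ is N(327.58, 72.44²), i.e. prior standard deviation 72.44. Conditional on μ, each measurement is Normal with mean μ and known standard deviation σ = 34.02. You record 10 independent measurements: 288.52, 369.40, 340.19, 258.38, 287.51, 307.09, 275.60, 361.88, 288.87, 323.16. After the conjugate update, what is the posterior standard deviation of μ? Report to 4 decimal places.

For Normal data with known variance σ², a Normal(μ₀, σ₀²) prior on μ is conjugate. Posterior precision = 1/σ₀² + n/σ²; posterior mean is the precision-weighted average of μ₀ and x̄.
σ₀² = 72.44² = 5247.5536, σ² = 34.02² = 1157.3604; σ² + n·σ₀² = 1157.3604 + 10·5247.5536 = 53632.8964.
Posterior precision = 1/σ₀² + n/σ² = 1/5247.5536 + 10/1157.3604 = (σ² + n·σ₀²)/(σ₀²σ²) = 53632.8964/(5247.5536·1157.3604); posterior variance σₙ² = σ₀²σ²/(σ² + n·σ₀²) = 5247.5536·1157.3604/53632.8964 = 113.238537.
Posterior SD = √σₙ² = √(5247.5536·1157.3604/53632.8964) = 10.6414.

10.6414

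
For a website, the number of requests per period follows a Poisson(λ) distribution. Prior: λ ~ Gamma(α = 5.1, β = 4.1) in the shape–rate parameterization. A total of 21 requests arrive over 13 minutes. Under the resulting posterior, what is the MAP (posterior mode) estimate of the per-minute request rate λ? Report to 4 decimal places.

1.4678

With a Gamma(shape α, rate β) prior, the Poisson likelihood is conjugate: the posterior is Gamma(α + ΣXᵢ, β + n).
Posterior: Gamma(α+S, β+n) = Gamma(5.1+21, 4.1+13) = Gamma(26.1, 17.1).
Mode of Gamma(α,β) for α≥1 is (α−1)/β = 25.1/17.1 = 1.4678.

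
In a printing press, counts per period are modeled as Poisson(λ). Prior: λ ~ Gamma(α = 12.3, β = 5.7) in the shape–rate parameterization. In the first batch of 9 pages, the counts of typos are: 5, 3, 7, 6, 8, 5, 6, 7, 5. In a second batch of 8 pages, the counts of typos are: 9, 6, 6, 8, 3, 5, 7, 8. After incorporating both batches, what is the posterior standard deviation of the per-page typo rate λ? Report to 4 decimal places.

With a Gamma(shape α, rate β) prior, the Poisson likelihood is conjugate: the posterior is Gamma(α + ΣXᵢ, β + n).
Batch 1: sum of counts S = 52 over n = 9 pages.
After batch 1: Gamma(α+S, β+n) = Gamma(12.3+52, 5.7+9) = Gamma(64.3, 14.7).
Batch 2: sum of counts S = 52 over n = 8 pages.
After batch 2: Gamma(α+S, β+n) = Gamma(64.3+52, 14.7+8) = Gamma(116.3, 22.7).
SD = √α/β = √116.3/22.7 = 0.4751.

0.4751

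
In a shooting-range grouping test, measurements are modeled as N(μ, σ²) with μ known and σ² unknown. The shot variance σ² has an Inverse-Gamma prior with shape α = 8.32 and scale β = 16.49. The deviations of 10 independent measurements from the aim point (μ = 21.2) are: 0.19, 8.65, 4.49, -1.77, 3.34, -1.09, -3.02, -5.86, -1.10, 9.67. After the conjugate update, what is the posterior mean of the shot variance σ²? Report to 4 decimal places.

With known mean μ and an Inverse-Gamma(α, β) prior on σ², the Normal likelihood is conjugate: posterior is Inv-Gamma(α + n/2, β + Σ(xᵢ−μ)²/2).
Σ(xᵢ−μ)² = (0.19)² + (8.65)² + (4.49)² + (-1.77)² + (3.34)² + (-1.09)² + (-3.02)² + (-5.86)² + (-1.10)² + (9.67)² = 248.6742.
Posterior: Inv-Gamma(8.32 + 10/2, 16.49 + 248.6742/2) = Inv-Gamma(13.32, 140.82710).
E[σ²|data] = β/(α−1) = 140.82710/12.32 = 11.4308.

11.4308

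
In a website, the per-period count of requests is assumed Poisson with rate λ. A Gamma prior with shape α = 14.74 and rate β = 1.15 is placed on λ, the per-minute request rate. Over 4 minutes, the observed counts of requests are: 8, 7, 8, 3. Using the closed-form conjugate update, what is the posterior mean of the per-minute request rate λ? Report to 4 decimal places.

With a Gamma(shape α, rate β) prior, the Poisson likelihood is conjugate: the posterior is Gamma(α + ΣXᵢ, β + n).
Sum of counts S = 26 over n = 4 minutes.
Posterior: Gamma(α+S, β+n) = Gamma(14.74+26, 1.15+4) = Gamma(40.74, 5.15).
Posterior mean = α/β = 40.74/5.15 = 7.9107.

7.9107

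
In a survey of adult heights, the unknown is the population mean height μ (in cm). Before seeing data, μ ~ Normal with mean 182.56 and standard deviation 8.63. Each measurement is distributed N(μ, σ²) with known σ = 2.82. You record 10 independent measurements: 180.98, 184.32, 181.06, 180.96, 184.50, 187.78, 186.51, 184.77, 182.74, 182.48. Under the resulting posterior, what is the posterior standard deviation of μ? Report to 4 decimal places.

For Normal data with known variance σ², a Normal(μ₀, σ₀²) prior on μ is conjugate. Posterior precision = 1/σ₀² + n/σ²; posterior mean is the precision-weighted average of μ₀ and x̄.
σ₀² = 8.63² = 74.4769, σ² = 2.82² = 7.9524; σ² + n·σ₀² = 7.9524 + 10·74.4769 = 752.7214.
Posterior precision = 1/σ₀² + n/σ² = 1/74.4769 + 10/7.9524 = (σ² + n·σ₀²)/(σ₀²σ²) = 752.7214/(74.4769·7.9524); posterior variance σₙ² = σ₀²σ²/(σ² + n·σ₀²) = 74.4769·7.9524/752.7214 = 0.786838.
Posterior SD = √σₙ² = √(74.4769·7.9524/752.7214) = 0.8870.

0.8870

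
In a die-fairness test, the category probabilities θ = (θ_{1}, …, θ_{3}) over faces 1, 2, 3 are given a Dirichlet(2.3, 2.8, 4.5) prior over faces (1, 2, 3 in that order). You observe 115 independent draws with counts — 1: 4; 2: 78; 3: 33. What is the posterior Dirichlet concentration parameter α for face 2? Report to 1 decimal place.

The Dirichlet prior is conjugate to the Multinomial likelihood: each posterior αⱼ = prior αⱼ + observed count nⱼ.
Posterior concentration: (6.3, 80.8, 37.5), total = 124.6.
α_{2} = 2.8 + 78 = 80.8.

80.8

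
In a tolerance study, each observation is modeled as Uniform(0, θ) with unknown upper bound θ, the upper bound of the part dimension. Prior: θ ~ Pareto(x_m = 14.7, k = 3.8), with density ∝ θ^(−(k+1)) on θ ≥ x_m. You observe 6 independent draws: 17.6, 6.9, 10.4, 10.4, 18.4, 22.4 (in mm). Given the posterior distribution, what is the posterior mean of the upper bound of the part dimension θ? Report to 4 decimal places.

24.9455

A Pareto(scale x_m, shape k) prior on the upper bound θ of Uniform(0, θ) is conjugate: posterior is Pareto(max(x_m, max xᵢ), k + n).
Sample maximum = 22.4; prior scale x_m = 14.7 → posterior scale = max = 22.4.
Posterior shape = 3.8 + 6 = 9.8.
E[θ|data] = k·x_m/(k−1) = 9.8·22.4/8.8 = 24.9455.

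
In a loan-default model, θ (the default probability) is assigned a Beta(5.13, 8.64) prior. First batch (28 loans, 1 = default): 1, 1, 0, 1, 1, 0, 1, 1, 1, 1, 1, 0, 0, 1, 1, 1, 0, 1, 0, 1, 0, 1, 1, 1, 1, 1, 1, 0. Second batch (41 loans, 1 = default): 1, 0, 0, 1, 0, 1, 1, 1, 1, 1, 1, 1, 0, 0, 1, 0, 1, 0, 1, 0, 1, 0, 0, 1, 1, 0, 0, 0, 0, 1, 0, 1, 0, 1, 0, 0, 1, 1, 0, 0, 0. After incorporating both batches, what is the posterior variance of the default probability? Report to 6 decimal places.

The Beta prior is conjugate to a Binomial/Bernoulli likelihood; the update adds successes to α and failures to β.
After batch 1: Beta(5.13+20, 8.64+8) = Beta(25.13, 16.64).
After batch 2: Beta(25.13+20, 16.64+21) = Beta(45.13, 37.64).
Var = αβ/((α+β)²(α+β+1)) = 45.13·37.64/(82.77²·83.77) = 0.002960.

0.002960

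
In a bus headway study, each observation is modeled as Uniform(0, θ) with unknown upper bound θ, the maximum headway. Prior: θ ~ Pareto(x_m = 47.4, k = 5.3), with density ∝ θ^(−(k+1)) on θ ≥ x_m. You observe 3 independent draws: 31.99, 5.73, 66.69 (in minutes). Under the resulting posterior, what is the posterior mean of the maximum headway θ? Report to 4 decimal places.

A Pareto(scale x_m, shape k) prior on the upper bound θ of Uniform(0, θ) is conjugate: posterior is Pareto(max(x_m, max xᵢ), k + n).
Sample maximum = 66.69; prior scale x_m = 47.4 → posterior scale = max = 66.69.
Posterior shape = 5.3 + 3 = 8.3.
E[θ|data] = k·x_m/(k−1) = 8.3·66.69/7.3 = 75.8256.

75.8256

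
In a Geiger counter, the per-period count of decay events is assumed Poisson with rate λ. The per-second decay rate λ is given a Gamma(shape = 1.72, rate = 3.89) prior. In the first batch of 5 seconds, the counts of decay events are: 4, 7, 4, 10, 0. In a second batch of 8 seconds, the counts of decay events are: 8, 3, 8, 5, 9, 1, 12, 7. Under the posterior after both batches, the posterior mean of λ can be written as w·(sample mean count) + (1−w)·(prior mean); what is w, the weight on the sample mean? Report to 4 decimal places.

0.7697

With a Gamma(shape α, rate β) prior, the Poisson likelihood is conjugate: the posterior is Gamma(α + ΣXᵢ, β + n).
Total number of seconds: n = 5 + 8 = 13.
Posterior mean = (α₀+S)/(β₀+n) = [n/(β₀+n)]·(S/n) + [β₀/(β₀+n)]·(α₀/β₀), so only n and β₀ enter the weight.
Weight on data w = n/(β₀+n) = 13/(3.89+13) = 13/16.89 = 0.7697.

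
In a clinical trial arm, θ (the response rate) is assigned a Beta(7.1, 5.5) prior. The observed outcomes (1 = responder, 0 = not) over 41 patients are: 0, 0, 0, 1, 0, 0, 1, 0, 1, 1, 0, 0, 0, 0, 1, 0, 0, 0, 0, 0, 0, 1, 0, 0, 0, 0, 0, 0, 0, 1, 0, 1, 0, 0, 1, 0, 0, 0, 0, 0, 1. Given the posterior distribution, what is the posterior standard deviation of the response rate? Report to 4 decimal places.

The Beta prior is conjugate to a Binomial/Bernoulli likelihood; the update adds successes to α and failures to β.
Posterior: Beta(α+k, β+n−k) = Beta(7.1+10, 5.5+31) = Beta(17.1, 36.5).
Var = αβ/((α+β)²(α+β+1)) = 17.1·36.5/(53.6²·54.6) = 0.00397893; SD = √0.00397893 = 0.0631.

0.0631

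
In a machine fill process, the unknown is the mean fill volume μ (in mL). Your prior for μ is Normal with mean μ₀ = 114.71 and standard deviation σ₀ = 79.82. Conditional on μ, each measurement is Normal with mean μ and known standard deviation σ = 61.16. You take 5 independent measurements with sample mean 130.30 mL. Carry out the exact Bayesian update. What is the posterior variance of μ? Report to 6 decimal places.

669.496898

For Normal data with known variance σ², a Normal(μ₀, σ₀²) prior on μ is conjugate. Posterior precision = 1/σ₀² + n/σ²; posterior mean is the precision-weighted average of μ₀ and x̄.
σ₀² = 79.82² = 6371.2324, σ² = 61.16² = 3740.5456; σ² + n·σ₀² = 3740.5456 + 5·6371.2324 = 35596.7076.
Posterior precision = 1/σ₀² + n/σ² = 1/6371.2324 + 5/3740.5456 = (σ² + n·σ₀²)/(σ₀²σ²) = 35596.7076/(6371.2324·3740.5456); posterior variance σₙ² = σ₀²σ²/(σ² + n·σ₀²) = 6371.2324·3740.5456/35596.7076 = 669.496898.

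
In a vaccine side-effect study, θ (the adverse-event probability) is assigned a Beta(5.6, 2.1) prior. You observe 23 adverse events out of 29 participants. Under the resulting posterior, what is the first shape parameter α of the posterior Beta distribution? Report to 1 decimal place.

The Beta prior is conjugate to a Binomial/Bernoulli likelihood; the update adds successes to α and failures to β.
Posterior: Beta(α+k, β+n−k) = Beta(5.6+23, 2.1+6) = Beta(28.6, 8.1).
Posterior α = 28.6.

28.6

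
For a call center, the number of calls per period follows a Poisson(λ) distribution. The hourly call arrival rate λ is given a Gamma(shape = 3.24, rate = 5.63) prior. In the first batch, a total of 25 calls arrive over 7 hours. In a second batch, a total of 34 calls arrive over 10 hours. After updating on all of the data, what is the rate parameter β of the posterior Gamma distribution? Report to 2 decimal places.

With a Gamma(shape α, rate β) prior, the Poisson likelihood is conjugate: the posterior is Gamma(α + ΣXᵢ, β + n).
After batch 1: Gamma(α+S, β+n) = Gamma(3.24+25, 5.63+7) = Gamma(28.24, 12.63).
After batch 2: Gamma(α+S, β+n) = Gamma(28.24+34, 12.63+10) = Gamma(62.24, 22.63).
Posterior β = 22.63.

22.63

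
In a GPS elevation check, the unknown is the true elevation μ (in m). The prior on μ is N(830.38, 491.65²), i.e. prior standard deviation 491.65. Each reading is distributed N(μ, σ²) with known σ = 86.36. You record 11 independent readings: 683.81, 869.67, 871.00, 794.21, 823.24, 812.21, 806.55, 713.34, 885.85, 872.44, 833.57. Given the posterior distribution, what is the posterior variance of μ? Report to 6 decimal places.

676.108080

For Normal data with known variance σ², a Normal(μ₀, σ₀²) prior on μ is conjugate. Posterior precision = 1/σ₀² + n/σ²; posterior mean is the precision-weighted average of μ₀ and x̄.
σ₀² = 491.65² = 241719.7225, σ² = 86.36² = 7458.0496; σ² + n·σ₀² = 7458.0496 + 11·241719.7225 = 2666374.9971.
Posterior precision = 1/σ₀² + n/σ² = 1/241719.7225 + 11/7458.0496 = (σ² + n·σ₀²)/(σ₀²σ²) = 2666374.9971/(241719.7225·7458.0496); posterior variance σₙ² = σ₀²σ²/(σ² + n·σ₀²) = 241719.7225·7458.0496/2666374.9971 = 676.108080.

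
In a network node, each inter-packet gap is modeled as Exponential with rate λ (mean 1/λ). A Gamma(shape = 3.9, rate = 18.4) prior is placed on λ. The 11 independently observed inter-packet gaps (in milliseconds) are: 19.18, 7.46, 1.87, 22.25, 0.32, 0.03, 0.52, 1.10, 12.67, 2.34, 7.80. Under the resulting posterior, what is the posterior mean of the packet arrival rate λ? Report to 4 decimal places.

0.1586

With a Gamma(shape α, rate β) prior on the exponential rate λ, the posterior after n observations with total T = Σxᵢ is Gamma(α+n, β+T).
Sum of observations T = 75.54 milliseconds; n = 11.
Posterior: Gamma(3.9+11, 18.4+75.54) = Gamma(14.9, 93.94).
Posterior mean of λ = α/β = 14.9/93.94 = 0.1586.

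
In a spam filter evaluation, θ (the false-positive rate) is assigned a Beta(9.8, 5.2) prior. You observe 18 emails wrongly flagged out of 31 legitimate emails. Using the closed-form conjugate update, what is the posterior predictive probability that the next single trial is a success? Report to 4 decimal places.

0.6043

The Beta prior is conjugate to a Binomial/Bernoulli likelihood; the update adds successes to α and failures to β.
Posterior: Beta(α+k, β+n−k) = Beta(9.8+18, 5.2+13) = Beta(27.8, 18.2).
For a single future Bernoulli trial, P(success | data) = α/(α+β) = 0.6043.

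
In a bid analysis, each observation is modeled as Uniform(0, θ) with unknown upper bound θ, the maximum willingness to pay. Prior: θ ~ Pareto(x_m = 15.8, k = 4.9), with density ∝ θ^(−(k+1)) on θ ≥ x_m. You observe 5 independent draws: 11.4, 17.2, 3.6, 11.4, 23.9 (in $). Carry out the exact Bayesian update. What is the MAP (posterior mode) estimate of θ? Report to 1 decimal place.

23.9

A Pareto(scale x_m, shape k) prior on the upper bound θ of Uniform(0, θ) is conjugate: posterior is Pareto(max(x_m, max xᵢ), k + n).
Sample maximum = 23.9; prior scale x_m = 15.8 → posterior scale = max = 23.9.
Posterior shape = 4.9 + 5 = 9.9.
The Pareto density is decreasing on [x_m, ∞), so the mode is x_m = 23.9.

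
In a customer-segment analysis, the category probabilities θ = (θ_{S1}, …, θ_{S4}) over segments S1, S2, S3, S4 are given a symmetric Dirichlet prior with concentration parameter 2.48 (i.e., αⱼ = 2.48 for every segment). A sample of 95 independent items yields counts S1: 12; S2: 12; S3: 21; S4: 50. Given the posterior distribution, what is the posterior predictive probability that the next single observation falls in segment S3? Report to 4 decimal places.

0.2238

The Dirichlet prior is conjugate to the Multinomial likelihood: each posterior αⱼ = prior αⱼ + observed count nⱼ.
Posterior concentration: (14.48, 14.48, 23.48, 52.48), total = 104.92.
P(next = S3 | data) = α_{S3}/Σα = 0.2238.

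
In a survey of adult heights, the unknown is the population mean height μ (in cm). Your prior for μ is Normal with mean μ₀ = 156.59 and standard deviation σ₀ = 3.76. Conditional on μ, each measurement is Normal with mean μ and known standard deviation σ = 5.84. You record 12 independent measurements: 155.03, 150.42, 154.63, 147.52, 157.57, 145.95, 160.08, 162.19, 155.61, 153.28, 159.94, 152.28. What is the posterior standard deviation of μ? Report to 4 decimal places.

1.5383

For Normal data with known variance σ², a Normal(μ₀, σ₀²) prior on μ is conjugate. Posterior precision = 1/σ₀² + n/σ²; posterior mean is the precision-weighted average of μ₀ and x̄.
σ₀² = 3.76² = 14.1376, σ² = 5.84² = 34.1056; σ² + n·σ₀² = 34.1056 + 12·14.1376 = 203.7568.
Posterior precision = 1/σ₀² + n/σ² = 1/14.1376 + 12/34.1056 = (σ² + n·σ₀²)/(σ₀²σ²) = 203.7568/(14.1376·34.1056); posterior variance σₙ² = σ₀²σ²/(σ² + n·σ₀²) = 14.1376·34.1056/203.7568 = 2.366406.
Posterior SD = √σₙ² = √(14.1376·34.1056/203.7568) = 1.5383.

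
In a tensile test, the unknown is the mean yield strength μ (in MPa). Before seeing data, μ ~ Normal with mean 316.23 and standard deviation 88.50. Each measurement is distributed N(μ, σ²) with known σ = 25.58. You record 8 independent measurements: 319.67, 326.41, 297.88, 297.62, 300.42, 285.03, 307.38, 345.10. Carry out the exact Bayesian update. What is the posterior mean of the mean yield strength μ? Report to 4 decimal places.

310.0038

For Normal data with known variance σ², a Normal(μ₀, σ₀²) prior on μ is conjugate. Posterior precision = 1/σ₀² + n/σ²; posterior mean is the precision-weighted average of μ₀ and x̄.
Σxᵢ = 319.67 + 326.41 + 297.88 + 297.62 + 300.42 + 285.03 + 307.38 + 345.10 = 2479.51, so n·x̄ = 2479.51.
σ₀² = 88.50² = 7832.25, σ² = 25.58² = 654.3364; σ² + n·σ₀² = 654.3364 + 8·7832.25 = 63312.3364.
Posterior mean = (μ₀/σ₀² + n·x̄/σ²)/(1/σ₀² + n/σ²) = (σ²·μ₀ + σ₀²·n·x̄)/(σ² + n·σ₀²) = (654.3364·316.23 + 7832.25·2479.51)/63312.3364 = 19627062.997272/63312.3364 = 310.0038.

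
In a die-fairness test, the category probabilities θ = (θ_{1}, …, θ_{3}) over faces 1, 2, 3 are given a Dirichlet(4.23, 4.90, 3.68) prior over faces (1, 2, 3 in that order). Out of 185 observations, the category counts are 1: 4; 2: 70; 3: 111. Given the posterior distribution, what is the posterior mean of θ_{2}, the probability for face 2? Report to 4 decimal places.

The Dirichlet prior is conjugate to the Multinomial likelihood: each posterior αⱼ = prior αⱼ + observed count nⱼ.
Posterior concentration: (8.23, 74.90, 114.68), total = 197.81.
E[θ_{2}|data] = α_{2}/Σα = 74.90/197.81 = 0.3786.

0.3786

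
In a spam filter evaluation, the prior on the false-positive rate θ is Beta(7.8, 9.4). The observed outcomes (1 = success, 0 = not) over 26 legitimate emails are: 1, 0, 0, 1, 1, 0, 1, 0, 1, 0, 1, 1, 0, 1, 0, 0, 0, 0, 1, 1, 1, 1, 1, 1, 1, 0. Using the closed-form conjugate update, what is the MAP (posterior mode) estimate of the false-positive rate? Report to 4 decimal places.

The Beta prior is conjugate to a Binomial/Bernoulli likelihood; the update adds successes to α and failures to β.
Posterior: Beta(α+k, β+n−k) = Beta(7.8+15, 9.4+11) = Beta(22.8, 20.4).
Mode of Beta(a,b) for a,b>1 is (a−1)/(a+b−2) = 21.8/41.2 = 0.5291.

0.5291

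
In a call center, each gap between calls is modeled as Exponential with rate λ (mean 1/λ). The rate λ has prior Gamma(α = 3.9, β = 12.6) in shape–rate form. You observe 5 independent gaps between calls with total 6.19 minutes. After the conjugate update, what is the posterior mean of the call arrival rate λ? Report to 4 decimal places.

0.4737

With a Gamma(shape α, rate β) prior on the exponential rate λ, the posterior after n observations with total T = Σxᵢ is Gamma(α+n, β+T).
Posterior: Gamma(3.9+5, 12.6+6.19) = Gamma(8.9, 18.79).
Posterior mean of λ = α/β = 8.9/18.79 = 0.4737.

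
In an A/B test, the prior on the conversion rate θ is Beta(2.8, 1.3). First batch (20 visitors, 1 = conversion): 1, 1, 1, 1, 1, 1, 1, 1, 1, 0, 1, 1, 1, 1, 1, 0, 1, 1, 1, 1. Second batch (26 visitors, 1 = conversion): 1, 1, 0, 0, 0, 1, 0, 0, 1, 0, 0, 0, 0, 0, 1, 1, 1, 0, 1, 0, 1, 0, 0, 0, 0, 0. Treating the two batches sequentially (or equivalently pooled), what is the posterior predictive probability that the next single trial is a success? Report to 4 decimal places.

The Beta prior is conjugate to a Binomial/Bernoulli likelihood; the update adds successes to α and failures to β.
After batch 1: Beta(2.8+18, 1.3+2) = Beta(20.8, 3.3).
After batch 2: Beta(20.8+9, 3.3+17) = Beta(29.8, 20.3).
For a single future Bernoulli trial, P(success | data) = α/(α+β) = 0.5948.

0.5948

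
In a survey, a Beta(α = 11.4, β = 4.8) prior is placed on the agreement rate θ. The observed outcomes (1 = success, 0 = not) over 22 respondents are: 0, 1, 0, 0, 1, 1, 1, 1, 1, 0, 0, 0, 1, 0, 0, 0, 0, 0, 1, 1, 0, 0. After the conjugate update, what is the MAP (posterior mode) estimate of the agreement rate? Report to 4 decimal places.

The Beta prior is conjugate to a Binomial/Bernoulli likelihood; the update adds successes to α and failures to β.
Posterior: Beta(α+k, β+n−k) = Beta(11.4+9, 4.8+13) = Beta(20.4, 17.8).
Mode of Beta(a,b) for a,b>1 is (a−1)/(a+b−2) = 19.4/36.2 = 0.5359.

0.5359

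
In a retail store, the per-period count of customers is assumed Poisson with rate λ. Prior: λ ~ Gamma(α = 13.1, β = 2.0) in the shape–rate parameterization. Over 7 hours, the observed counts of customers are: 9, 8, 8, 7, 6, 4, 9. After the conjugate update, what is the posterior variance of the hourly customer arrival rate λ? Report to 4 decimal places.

With a Gamma(shape α, rate β) prior, the Poisson likelihood is conjugate: the posterior is Gamma(α + ΣXᵢ, β + n).
Sum of counts S = 51 over n = 7 hours.
Posterior: Gamma(α+S, β+n) = Gamma(13.1+51, 2.0+7) = Gamma(64.1, 9.0).
Var = α/β² = 64.1/9.0² = 0.7914.

0.7914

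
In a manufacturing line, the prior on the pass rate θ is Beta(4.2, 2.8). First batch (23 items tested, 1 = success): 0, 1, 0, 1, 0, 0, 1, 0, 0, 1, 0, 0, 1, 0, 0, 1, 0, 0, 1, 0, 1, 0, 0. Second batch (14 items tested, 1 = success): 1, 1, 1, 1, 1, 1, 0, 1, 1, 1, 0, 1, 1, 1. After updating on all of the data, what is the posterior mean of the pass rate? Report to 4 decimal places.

0.5500

The Beta prior is conjugate to a Binomial/Bernoulli likelihood; the update adds successes to α and failures to β.
After batch 1: Beta(4.2+8, 2.8+15) = Beta(12.2, 17.8).
After batch 2: Beta(12.2+12, 17.8+2) = Beta(24.2, 19.8).
Posterior mean = α/(α+β) = 24.2/44.0 = 0.5500.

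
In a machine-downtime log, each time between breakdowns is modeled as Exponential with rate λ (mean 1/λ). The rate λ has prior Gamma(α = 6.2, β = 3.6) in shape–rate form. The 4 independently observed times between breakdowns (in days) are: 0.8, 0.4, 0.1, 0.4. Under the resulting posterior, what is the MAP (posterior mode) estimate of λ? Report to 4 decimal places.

With a Gamma(shape α, rate β) prior on the exponential rate λ, the posterior after n observations with total T = Σxᵢ is Gamma(α+n, β+T).
Sum of observations T = 1.7 days; n = 4.
Posterior: Gamma(6.2+4, 3.6+1.7) = Gamma(10.2, 5.3).
Mode = (α−1)/β = 1.7358.

1.7358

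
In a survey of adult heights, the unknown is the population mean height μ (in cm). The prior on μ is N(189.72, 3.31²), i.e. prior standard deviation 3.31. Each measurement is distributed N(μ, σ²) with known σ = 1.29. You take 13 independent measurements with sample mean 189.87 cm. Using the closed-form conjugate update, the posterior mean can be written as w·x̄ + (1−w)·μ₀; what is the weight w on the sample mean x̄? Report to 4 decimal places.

For Normal data with known variance σ², a Normal(μ₀, σ₀²) prior on μ is conjugate. Posterior precision = 1/σ₀² + n/σ²; posterior mean is the precision-weighted average of μ₀ and x̄.
σ₀² = 3.31² = 10.9561, σ² = 1.29² = 1.6641. Prior precision 1/σ₀² = 1/10.9561; data precision n/σ² = 13/1.6641.
w = (n/σ²)/(1/σ₀² + n/σ²) = n·σ₀²/(σ² + n·σ₀²) = 13·10.9561/(1.6641 + 13·10.9561) = 142.4293/144.0934 = 0.9885.

0.9885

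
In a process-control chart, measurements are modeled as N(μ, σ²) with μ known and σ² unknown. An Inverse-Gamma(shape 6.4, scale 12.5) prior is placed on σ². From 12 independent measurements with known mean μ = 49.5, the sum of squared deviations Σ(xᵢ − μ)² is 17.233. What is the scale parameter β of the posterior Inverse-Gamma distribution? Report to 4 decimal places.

21.1165

With known mean μ and an Inverse-Gamma(α, β) prior on σ², the Normal likelihood is conjugate: posterior is Inv-Gamma(α + n/2, β + Σ(xᵢ−μ)²/2).
Posterior: Inv-Gamma(6.4 + 12/2, 12.5 + 17.233/2) = Inv-Gamma(12.40, 21.1165).
Posterior β = 21.1165.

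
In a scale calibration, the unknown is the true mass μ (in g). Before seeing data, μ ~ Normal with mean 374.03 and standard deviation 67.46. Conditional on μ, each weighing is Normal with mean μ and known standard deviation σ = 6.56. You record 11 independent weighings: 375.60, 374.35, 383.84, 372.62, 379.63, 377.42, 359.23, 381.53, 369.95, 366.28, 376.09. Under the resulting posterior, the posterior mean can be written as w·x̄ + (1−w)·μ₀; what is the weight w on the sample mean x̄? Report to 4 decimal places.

0.9991

For Normal data with known variance σ², a Normal(μ₀, σ₀²) prior on μ is conjugate. Posterior precision = 1/σ₀² + n/σ²; posterior mean is the precision-weighted average of μ₀ and x̄.
σ₀² = 67.46² = 4550.8516, σ² = 6.56² = 43.0336. Prior precision 1/σ₀² = 1/4550.8516; data precision n/σ² = 11/43.0336.
w = (n/σ²)/(1/σ₀² + n/σ²) = n·σ₀²/(σ² + n·σ₀²) = 11·4550.8516/(43.0336 + 11·4550.8516) = 50059.3676/50102.4012 = 0.9991.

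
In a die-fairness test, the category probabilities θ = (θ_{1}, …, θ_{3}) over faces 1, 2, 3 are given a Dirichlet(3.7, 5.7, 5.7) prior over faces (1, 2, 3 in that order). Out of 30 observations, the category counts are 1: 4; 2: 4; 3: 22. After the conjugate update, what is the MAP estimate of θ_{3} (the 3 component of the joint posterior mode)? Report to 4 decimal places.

0.6342

The Dirichlet prior is conjugate to the Multinomial likelihood: each posterior αⱼ = prior αⱼ + observed count nⱼ.
Posterior concentration: (7.7, 9.7, 27.7), total = 45.1.
Joint mode component: (α_{3}−1)/(Σα−K) = 26.7/42.1 = 0.6342.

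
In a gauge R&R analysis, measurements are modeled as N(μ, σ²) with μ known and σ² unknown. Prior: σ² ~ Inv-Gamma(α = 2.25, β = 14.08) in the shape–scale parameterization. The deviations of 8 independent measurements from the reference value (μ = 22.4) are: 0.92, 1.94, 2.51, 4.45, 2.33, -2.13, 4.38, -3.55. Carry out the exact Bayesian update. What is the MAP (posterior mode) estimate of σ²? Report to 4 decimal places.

With known mean μ and an Inverse-Gamma(α, β) prior on σ², the Normal likelihood is conjugate: posterior is Inv-Gamma(α + n/2, β + Σ(xᵢ−μ)²/2).
Σ(xᵢ−μ)² = (0.92)² + (1.94)² + (2.51)² + (4.45)² + (2.33)² + (-2.13)² + (4.38)² + (-3.55)² = 72.4653.
Posterior: Inv-Gamma(2.25 + 8/2, 14.08 + 72.4653/2) = Inv-Gamma(6.25, 50.31265).
Mode = β/(α+1) = 50.31265/7.25 = 6.9397.

6.9397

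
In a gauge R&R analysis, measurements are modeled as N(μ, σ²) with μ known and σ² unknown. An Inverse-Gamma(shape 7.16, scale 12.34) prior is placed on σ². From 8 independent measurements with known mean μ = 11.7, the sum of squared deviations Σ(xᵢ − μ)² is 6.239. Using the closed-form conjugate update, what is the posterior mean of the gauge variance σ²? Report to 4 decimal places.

1.5216

With known mean μ and an Inverse-Gamma(α, β) prior on σ², the Normal likelihood is conjugate: posterior is Inv-Gamma(α + n/2, β + Σ(xᵢ−μ)²/2).
Posterior: Inv-Gamma(7.16 + 8/2, 12.34 + 6.239/2) = Inv-Gamma(11.16, 15.4595).
E[σ²|data] = β/(α−1) = 15.4595/10.16 = 1.5216.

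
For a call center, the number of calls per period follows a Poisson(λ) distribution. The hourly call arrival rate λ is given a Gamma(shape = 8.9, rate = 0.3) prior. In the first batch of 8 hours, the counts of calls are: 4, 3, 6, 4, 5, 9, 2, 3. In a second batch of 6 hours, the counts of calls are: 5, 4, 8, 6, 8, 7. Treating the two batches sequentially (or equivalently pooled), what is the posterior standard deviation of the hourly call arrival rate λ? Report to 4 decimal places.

With a Gamma(shape α, rate β) prior, the Poisson likelihood is conjugate: the posterior is Gamma(α + ΣXᵢ, β + n).
Batch 1: sum of counts S = 36 over n = 8 hours.
After batch 1: Gamma(α+S, β+n) = Gamma(8.9+36, 0.3+8) = Gamma(44.9, 8.3).
Batch 2: sum of counts S = 38 over n = 6 hours.
After batch 2: Gamma(α+S, β+n) = Gamma(44.9+38, 8.3+6) = Gamma(82.9, 14.3).
SD = √α/β = √82.9/14.3 = 0.6367.

0.6367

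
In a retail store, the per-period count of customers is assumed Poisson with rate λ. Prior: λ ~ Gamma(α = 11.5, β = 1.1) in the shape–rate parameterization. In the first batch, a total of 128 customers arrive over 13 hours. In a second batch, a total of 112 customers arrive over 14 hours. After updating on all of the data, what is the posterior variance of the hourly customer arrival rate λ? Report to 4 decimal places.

With a Gamma(shape α, rate β) prior, the Poisson likelihood is conjugate: the posterior is Gamma(α + ΣXᵢ, β + n).
After batch 1: Gamma(α+S, β+n) = Gamma(11.5+128, 1.1+13) = Gamma(139.5, 14.1).
After batch 2: Gamma(α+S, β+n) = Gamma(139.5+112, 14.1+14) = Gamma(251.5, 28.1).
Var = α/β² = 251.5/28.1² = 0.3185.

0.3185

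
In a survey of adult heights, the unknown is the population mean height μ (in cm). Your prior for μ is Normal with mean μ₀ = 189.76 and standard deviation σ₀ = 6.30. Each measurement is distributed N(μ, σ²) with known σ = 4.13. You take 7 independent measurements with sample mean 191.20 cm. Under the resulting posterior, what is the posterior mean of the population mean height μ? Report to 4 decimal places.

For Normal data with known variance σ², a Normal(μ₀, σ₀²) prior on μ is conjugate. Posterior precision = 1/σ₀² + n/σ²; posterior mean is the precision-weighted average of μ₀ and x̄.
n·x̄ = 7·191.20 = 1338.4.
σ₀² = 6.30² = 39.69, σ² = 4.13² = 17.0569; σ² + n·σ₀² = 17.0569 + 7·39.69 = 294.8869.
Posterior mean = (μ₀/σ₀² + n·x̄/σ²)/(1/σ₀² + n/σ²) = (σ²·μ₀ + σ₀²·n·x̄)/(σ² + n·σ₀²) = (17.0569·189.76 + 39.69·1338.4)/294.8869 = 56357.813344/294.8869 = 191.1167.

191.1167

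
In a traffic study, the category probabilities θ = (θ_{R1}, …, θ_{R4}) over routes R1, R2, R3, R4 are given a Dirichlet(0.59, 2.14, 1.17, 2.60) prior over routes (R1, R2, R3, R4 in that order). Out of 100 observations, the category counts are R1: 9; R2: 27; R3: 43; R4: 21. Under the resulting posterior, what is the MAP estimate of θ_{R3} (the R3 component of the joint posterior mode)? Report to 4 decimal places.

0.4212

The Dirichlet prior is conjugate to the Multinomial likelihood: each posterior αⱼ = prior αⱼ + observed count nⱼ.
Posterior concentration: (9.59, 29.14, 44.17, 23.60), total = 106.50.
Joint mode component: (α_{R3}−1)/(Σα−K) = 43.17/102.50 = 0.4212.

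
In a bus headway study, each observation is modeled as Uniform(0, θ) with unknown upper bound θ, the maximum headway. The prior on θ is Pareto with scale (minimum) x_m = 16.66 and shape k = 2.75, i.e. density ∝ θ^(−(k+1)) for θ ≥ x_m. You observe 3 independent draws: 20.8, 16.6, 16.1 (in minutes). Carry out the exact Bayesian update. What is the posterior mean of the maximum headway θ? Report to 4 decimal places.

A Pareto(scale x_m, shape k) prior on the upper bound θ of Uniform(0, θ) is conjugate: posterior is Pareto(max(x_m, max xᵢ), k + n).
Sample maximum = 20.8; prior scale x_m = 16.66 → posterior scale = max = 20.80.
Posterior shape = 2.75 + 3 = 5.75.
E[θ|data] = k·x_m/(k−1) = 5.75·20.80/4.75 = 25.1789.

25.1789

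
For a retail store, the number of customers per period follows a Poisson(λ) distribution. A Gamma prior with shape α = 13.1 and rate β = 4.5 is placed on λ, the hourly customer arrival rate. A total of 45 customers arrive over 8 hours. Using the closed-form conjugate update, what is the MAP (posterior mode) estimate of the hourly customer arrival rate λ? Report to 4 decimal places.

With a Gamma(shape α, rate β) prior, the Poisson likelihood is conjugate: the posterior is Gamma(α + ΣXᵢ, β + n).
Posterior: Gamma(α+S, β+n) = Gamma(13.1+45, 4.5+8) = Gamma(58.1, 12.5).
Mode of Gamma(α,β) for α≥1 is (α−1)/β = 57.1/12.5 = 4.5680.

4.5680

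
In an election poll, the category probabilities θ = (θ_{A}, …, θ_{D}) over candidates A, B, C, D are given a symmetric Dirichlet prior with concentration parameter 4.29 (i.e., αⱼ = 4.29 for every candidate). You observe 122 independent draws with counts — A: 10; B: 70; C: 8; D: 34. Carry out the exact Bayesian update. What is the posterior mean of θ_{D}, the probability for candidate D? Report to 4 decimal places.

The Dirichlet prior is conjugate to the Multinomial likelihood: each posterior αⱼ = prior αⱼ + observed count nⱼ.
Posterior concentration: (14.29, 74.29, 12.29, 38.29), total = 139.16.
E[θ_{D}|data] = α_{D}/Σα = 38.29/139.16 = 0.2752.

0.2752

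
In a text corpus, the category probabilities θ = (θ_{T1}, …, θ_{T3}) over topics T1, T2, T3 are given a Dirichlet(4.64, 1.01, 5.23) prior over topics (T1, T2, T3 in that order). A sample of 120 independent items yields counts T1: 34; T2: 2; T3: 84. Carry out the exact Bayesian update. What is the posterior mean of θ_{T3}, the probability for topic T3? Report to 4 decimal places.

The Dirichlet prior is conjugate to the Multinomial likelihood: each posterior αⱼ = prior αⱼ + observed count nⱼ.
Posterior concentration: (38.64, 3.01, 89.23), total = 130.88.
E[θ_{T3}|data] = α_{T3}/Σα = 89.23/130.88 = 0.6818.

0.6818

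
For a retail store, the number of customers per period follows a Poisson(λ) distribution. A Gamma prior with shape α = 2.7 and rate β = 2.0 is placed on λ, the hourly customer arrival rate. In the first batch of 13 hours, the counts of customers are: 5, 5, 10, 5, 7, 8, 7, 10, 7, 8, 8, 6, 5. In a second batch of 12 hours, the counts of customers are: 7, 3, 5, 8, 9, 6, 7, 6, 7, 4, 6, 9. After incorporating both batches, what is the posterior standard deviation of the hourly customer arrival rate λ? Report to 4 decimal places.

0.4839

With a Gamma(shape α, rate β) prior, the Poisson likelihood is conjugate: the posterior is Gamma(α + ΣXᵢ, β + n).
Batch 1: sum of counts S = 91 over n = 13 hours.
After batch 1: Gamma(α+S, β+n) = Gamma(2.7+91, 2.0+13) = Gamma(93.7, 15.0).
Batch 2: sum of counts S = 77 over n = 12 hours.
After batch 2: Gamma(α+S, β+n) = Gamma(93.7+77, 15.0+12) = Gamma(170.7, 27.0).
SD = √α/β = √170.7/27.0 = 0.4839.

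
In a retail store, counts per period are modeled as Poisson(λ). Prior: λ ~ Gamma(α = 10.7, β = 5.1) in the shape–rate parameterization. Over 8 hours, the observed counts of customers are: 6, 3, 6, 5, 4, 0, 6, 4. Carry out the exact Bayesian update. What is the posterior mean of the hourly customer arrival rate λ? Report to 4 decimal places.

With a Gamma(shape α, rate β) prior, the Poisson likelihood is conjugate: the posterior is Gamma(α + ΣXᵢ, β + n).
Sum of counts S = 34 over n = 8 hours.
Posterior: Gamma(α+S, β+n) = Gamma(10.7+34, 5.1+8) = Gamma(44.7, 13.1).
Posterior mean = α/β = 44.7/13.1 = 3.4122.

3.4122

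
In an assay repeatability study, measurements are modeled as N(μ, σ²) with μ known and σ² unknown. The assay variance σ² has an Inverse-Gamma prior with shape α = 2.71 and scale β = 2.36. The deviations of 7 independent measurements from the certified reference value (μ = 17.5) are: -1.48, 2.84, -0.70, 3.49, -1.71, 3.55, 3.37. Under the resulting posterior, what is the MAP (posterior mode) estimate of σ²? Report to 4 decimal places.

3.7815

With known mean μ and an Inverse-Gamma(α, β) prior on σ², the Normal likelihood is conjugate: posterior is Inv-Gamma(α + n/2, β + Σ(xᵢ−μ)²/2).
Σ(xᵢ−μ)² = (-1.48)² + (2.84)² + (-0.70)² + (3.49)² + (-1.71)² + (3.55)² + (3.37)² = 49.8096.
Posterior: Inv-Gamma(2.71 + 7/2, 2.36 + 49.8096/2) = Inv-Gamma(6.21, 27.26480).
Mode = β/(α+1) = 27.26480/7.21 = 3.7815.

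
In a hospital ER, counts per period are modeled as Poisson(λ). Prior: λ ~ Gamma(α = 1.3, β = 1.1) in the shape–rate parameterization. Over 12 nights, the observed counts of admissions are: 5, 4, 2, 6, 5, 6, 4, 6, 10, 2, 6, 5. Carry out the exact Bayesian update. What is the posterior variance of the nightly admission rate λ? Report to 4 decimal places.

With a Gamma(shape α, rate β) prior, the Poisson likelihood is conjugate: the posterior is Gamma(α + ΣXᵢ, β + n).
Sum of counts S = 61 over n = 12 nights.
Posterior: Gamma(α+S, β+n) = Gamma(1.3+61, 1.1+12) = Gamma(62.3, 13.1).
Var = α/β² = 62.3/13.1² = 0.3630.

0.3630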